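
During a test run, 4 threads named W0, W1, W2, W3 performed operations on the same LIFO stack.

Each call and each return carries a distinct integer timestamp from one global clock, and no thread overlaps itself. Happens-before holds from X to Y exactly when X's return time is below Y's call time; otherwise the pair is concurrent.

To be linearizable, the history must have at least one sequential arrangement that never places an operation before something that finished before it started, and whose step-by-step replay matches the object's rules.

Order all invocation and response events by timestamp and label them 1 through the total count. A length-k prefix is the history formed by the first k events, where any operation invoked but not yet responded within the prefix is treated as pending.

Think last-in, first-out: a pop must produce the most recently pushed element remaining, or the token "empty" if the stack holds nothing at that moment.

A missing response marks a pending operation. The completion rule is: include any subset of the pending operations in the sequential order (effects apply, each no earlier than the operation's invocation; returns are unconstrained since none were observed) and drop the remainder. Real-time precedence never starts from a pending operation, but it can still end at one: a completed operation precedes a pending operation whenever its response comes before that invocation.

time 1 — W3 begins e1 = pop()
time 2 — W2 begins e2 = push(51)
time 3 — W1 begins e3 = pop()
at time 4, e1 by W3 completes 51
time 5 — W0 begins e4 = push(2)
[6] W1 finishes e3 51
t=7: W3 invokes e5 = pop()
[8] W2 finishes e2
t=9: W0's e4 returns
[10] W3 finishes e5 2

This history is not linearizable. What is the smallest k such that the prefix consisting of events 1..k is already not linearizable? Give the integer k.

one valid order for events 1..5 is e2, e1:
1. e2 push(51) (pending, included), leaving stack <51>
2. e1 pop() → 51, leaving stack <>
at event 6 (e3's time-6 response) nothing linearizes any more
completion choices over the 2 pending operations (e2, e4) were checked; none helps
e.g. e1, e3 (pending dropped): illegal at step 1, since e1 pop() → 51 cannot apply there
e.g. e3, e1 (pending dropped): illegal at step 1, since e3 pop() → 51 cannot apply there

6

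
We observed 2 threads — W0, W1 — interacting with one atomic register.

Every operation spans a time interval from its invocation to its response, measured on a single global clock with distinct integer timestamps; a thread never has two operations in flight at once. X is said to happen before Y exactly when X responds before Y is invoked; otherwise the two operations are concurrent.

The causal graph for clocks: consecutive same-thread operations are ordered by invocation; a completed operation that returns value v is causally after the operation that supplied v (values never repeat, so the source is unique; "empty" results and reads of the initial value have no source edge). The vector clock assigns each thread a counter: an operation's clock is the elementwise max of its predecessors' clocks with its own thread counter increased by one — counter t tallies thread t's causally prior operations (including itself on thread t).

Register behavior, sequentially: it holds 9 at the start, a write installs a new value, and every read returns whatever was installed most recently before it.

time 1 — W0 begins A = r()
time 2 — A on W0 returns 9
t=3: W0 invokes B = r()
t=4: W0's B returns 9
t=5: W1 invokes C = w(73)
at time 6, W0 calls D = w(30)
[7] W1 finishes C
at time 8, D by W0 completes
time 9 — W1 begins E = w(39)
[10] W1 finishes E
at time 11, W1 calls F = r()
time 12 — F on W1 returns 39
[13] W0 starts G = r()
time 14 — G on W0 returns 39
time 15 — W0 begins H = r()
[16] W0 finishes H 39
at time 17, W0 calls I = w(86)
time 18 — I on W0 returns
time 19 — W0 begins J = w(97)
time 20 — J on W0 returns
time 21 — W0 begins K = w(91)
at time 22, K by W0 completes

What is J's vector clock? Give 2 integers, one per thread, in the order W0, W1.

(7, 2)

C (invocation 5): nothing precedes it; W1's component alone gives (0, 1)
A (invocation 1): nothing precedes it; W0's component alone gives (1, 0)
VC(E, invoked at 9): max of VC(C)=(0, 1), then +1 on thread W1 → (0, 2)
VC(B, invoked at 3): max of VC(A)=(1, 0), then +1 on thread W0 → (2, 0)
VC(F, invoked at 11): max of VC(E)=(0, 2), then +1 on thread W1 → (0, 3)
VC(D, invoked at 6): max of VC(B)=(2, 0), then +1 on thread W0 → (3, 0)
VC(G, invoked at 13): max of VC(D)=(3, 0), VC(E)=(0, 2), then +1 on thread W0 → (4, 2)
VC(H, invoked at 15): max of VC(E)=(0, 2), VC(G)=(4, 2), then +1 on thread W0 → (5, 2)
VC(I, invoked at 17): max of VC(H)=(5, 2), then +1 on thread W0 → (6, 2)
VC(J, invoked at 19): max of VC(I)=(6, 2), then +1 on thread W0 → (7, 2)
VC(K, invoked at 21): max of VC(J)=(7, 2), then +1 on thread W0 → (8, 2)
target: VC(J) = (7, 2)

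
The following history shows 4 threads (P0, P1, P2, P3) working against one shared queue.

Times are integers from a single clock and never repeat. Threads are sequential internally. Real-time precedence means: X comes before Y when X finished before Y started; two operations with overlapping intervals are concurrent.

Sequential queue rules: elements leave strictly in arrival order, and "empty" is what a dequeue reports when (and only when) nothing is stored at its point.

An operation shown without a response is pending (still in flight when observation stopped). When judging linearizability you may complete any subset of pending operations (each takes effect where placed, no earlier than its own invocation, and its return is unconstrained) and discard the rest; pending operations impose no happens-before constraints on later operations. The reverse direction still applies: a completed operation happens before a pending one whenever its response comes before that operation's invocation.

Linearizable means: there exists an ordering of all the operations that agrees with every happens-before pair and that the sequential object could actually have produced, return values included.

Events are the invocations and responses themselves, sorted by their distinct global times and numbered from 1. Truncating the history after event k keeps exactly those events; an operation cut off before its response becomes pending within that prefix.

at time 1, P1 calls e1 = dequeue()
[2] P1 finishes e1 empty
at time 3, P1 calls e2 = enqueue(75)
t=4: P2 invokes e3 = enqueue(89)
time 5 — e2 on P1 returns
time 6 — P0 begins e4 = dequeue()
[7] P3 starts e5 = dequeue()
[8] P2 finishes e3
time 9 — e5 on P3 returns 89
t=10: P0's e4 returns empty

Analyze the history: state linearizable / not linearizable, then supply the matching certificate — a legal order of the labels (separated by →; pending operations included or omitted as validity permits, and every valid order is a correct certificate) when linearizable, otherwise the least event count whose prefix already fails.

cut after 9 events: linearizable; cut after 10 events (e4 responds, time 10): not linearizable
checked exhaustively: 8 real-time-consistent orders of 5 completed operations, zero legal queue replays
for example e1, e2, e3, e4, e5 fails at step 4: e4 dequeue() → empty is not legal there
for example e1, e2, e3, e5, e4 fails at step 4: e5 dequeue() → 89 is not legal there

not linearizable — minimal violating prefix: 10 events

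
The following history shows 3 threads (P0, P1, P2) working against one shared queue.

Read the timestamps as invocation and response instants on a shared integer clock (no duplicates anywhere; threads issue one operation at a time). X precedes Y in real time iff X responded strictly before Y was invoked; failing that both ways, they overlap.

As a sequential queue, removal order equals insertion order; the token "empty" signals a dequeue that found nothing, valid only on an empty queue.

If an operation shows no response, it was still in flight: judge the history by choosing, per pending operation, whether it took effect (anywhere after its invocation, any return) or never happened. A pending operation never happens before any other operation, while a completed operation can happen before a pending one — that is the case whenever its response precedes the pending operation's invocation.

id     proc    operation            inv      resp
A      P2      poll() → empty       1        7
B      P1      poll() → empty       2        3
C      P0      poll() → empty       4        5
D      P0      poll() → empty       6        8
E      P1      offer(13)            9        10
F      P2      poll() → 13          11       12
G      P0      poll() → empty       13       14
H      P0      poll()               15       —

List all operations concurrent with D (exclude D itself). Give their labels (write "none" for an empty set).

A

concurrent with D ([6,8]): every op whose interval crosses 6..8
A [1,7]: concurrent
B [2,3]: before
C [4,5]: before
E [9,10]: after
F [11,12]: after
G [13,14]: after
H [15,…): after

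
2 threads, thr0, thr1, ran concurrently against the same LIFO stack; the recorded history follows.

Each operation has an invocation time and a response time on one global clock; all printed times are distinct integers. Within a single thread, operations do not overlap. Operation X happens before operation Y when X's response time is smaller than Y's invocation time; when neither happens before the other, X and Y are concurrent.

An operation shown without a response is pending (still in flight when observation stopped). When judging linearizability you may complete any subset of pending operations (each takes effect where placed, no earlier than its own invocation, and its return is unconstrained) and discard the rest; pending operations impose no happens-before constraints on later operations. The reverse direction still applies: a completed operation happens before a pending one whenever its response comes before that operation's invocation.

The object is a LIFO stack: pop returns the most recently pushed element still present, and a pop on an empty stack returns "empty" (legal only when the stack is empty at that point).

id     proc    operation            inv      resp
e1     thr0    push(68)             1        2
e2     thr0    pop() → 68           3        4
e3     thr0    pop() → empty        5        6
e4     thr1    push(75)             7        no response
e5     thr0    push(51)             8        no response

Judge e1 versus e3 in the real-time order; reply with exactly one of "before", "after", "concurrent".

e1 spans [1,2], e3 spans [5,6]
resp(e1)=2 < inv(e3)=5

before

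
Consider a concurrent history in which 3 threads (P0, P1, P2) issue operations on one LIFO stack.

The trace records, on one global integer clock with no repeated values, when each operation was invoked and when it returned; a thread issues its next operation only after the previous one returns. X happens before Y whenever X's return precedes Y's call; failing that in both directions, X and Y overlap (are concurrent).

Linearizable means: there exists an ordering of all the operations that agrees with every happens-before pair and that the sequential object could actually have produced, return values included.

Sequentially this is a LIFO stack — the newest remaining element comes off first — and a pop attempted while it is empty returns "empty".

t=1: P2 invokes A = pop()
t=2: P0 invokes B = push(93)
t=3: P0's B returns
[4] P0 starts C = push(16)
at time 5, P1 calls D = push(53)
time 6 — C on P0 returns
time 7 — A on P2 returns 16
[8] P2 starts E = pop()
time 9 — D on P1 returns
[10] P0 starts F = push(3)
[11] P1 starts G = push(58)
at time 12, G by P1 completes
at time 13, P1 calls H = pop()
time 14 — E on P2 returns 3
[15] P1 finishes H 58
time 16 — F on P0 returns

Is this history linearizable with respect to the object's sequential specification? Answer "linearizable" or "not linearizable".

linearizable

witness order: B, C, A, D, F, E, G, H
after step 1 (B push(93)): stack <93>
after step 2 (C push(16)): stack <93,16>
after step 3 (A pop() → 16): stack <93>
after step 4 (D push(53)): stack <93,53>
after step 5 (F push(3)): stack <93,53,3>
after step 6 (E pop() → 3): stack <93,53>
after step 7 (G push(58)): stack <93,53,58>
after step 8 (H pop() → 58): stack <93,53>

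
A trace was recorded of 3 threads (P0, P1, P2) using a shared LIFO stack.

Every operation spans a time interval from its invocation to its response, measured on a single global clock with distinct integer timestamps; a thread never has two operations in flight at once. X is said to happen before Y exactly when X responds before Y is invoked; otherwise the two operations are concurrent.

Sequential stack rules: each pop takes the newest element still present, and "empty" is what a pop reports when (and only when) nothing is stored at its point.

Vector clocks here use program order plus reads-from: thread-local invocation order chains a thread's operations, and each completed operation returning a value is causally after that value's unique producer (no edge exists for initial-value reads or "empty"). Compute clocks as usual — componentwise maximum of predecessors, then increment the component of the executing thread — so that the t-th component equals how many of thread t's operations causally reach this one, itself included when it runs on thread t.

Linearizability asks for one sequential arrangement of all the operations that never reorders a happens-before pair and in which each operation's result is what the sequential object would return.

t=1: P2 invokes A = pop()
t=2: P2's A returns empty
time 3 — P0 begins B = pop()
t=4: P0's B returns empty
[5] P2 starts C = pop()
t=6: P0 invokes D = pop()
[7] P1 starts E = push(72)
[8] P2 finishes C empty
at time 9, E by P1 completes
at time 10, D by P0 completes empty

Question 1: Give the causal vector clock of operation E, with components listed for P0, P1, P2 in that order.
Answer: (0, 1, 0)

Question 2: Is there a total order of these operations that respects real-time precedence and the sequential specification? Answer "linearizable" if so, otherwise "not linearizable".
one valid linearization: A, B, C, D, E
1. A pop() → empty, leaving stack <>
2. B pop() → empty, leaving stack <>
3. C pop() → empty, leaving stack <>
4. D pop() → empty, leaving stack <>
5. E push(72), leaving stack <72>

linearizable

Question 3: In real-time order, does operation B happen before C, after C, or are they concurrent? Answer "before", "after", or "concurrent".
Answer: before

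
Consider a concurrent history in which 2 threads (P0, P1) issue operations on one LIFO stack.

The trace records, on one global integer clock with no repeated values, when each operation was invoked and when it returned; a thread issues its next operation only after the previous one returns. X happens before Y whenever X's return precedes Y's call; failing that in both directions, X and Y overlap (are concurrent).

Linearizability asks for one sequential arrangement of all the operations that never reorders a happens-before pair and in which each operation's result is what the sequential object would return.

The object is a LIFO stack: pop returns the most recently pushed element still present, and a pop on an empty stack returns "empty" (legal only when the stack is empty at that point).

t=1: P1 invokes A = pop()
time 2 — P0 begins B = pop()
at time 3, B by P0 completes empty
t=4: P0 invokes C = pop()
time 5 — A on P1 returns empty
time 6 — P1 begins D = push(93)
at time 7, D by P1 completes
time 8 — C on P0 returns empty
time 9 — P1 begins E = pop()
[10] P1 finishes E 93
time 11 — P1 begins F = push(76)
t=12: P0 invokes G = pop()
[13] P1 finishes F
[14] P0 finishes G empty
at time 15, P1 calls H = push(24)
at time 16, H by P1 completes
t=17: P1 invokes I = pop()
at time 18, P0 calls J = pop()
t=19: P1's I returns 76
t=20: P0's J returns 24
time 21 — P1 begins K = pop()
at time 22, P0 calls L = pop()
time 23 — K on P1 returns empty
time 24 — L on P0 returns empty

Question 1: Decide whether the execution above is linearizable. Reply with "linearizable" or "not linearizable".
one valid linearization: A, B, C, D, E, G, F, H, J, I, K, L
1. A pop() → empty, leaving stack <>
2. B pop() → empty, leaving stack <>
3. C pop() → empty, leaving stack <>
4. D push(93), leaving stack <93>
5. E pop() → 93, leaving stack <>
6. G pop() → empty, leaving stack <>
7. F push(76), leaving stack <76>
8. H push(24), leaving stack <76,24>
9. J pop() → 24, leaving stack <76>
10. I pop() → 76, leaving stack <>
11. K pop() → empty, leaving stack <>
12. L pop() → empty, leaving stack <>

linearizable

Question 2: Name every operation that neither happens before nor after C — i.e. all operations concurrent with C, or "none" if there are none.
C runs from 4 to 8; window-overlapping ops are concurrent
A [1,5]: concurrent
B [2,3]: before
D [6,7]: concurrent
E [9,10]: after
F [11,13]: after
G [12,14]: after
H [15,16]: after
I [17,19]: after
J [18,20]: after
K [21,23]: after
L [22,24]: after

A, D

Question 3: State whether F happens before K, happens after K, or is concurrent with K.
F spans [11,13], K spans [21,23]
resp(F)=13 < inv(K)=21

before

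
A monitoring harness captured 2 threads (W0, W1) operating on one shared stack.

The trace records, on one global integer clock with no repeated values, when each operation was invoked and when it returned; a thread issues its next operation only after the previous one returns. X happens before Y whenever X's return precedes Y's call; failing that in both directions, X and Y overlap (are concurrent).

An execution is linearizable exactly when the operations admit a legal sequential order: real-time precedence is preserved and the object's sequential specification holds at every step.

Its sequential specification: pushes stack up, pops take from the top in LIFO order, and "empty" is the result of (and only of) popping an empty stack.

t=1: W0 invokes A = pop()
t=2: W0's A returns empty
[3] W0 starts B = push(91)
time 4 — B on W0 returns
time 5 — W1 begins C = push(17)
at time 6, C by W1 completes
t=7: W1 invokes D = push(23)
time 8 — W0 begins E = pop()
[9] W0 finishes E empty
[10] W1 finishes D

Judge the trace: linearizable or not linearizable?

events 1..8 are fine; event 9 — the response of E at time 9 — makes the prefix non-linearizable
one real-time candidate order over the 4 completed operations — the stack replay rejects it
no escape via the 1 pending operation (D): every completion choice fails
one such order, A, B, C, E (pending dropped), breaks at step 4 where E pop() → empty is illegal

not linearizable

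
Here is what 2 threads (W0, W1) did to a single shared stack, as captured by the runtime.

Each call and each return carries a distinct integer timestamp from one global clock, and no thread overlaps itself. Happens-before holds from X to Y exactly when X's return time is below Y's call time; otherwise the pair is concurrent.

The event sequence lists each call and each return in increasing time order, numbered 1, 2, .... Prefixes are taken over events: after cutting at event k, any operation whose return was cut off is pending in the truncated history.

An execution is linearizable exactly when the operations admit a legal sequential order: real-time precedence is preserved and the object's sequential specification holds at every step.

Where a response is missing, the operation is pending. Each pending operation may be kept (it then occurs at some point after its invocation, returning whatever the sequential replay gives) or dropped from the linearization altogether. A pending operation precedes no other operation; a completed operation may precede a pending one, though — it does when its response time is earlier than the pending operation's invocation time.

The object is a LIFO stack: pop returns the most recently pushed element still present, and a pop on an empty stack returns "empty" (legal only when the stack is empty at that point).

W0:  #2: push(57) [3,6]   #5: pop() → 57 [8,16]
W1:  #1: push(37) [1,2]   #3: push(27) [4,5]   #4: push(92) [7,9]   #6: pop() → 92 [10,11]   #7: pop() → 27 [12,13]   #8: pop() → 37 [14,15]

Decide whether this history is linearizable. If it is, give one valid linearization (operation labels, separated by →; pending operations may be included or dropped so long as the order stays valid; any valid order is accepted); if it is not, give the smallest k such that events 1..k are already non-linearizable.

1. #1 push(37), leaving stack <37>
2. #2 push(57), leaving stack <37,57>
3. #3 push(27), leaving stack <37,57,27>
4. #4 push(92), leaving stack <37,57,27,92>
5. #6 pop() → 92, leaving stack <37,57,27>
6. #7 pop() → 27, leaving stack <37,57>
7. #5 pop() → 57, leaving stack <37>
8. #8 pop() → 37, leaving stack <>

linearizable — witness: #1 → #2 → #3 → #4 → #6 → #7 → #5 → #8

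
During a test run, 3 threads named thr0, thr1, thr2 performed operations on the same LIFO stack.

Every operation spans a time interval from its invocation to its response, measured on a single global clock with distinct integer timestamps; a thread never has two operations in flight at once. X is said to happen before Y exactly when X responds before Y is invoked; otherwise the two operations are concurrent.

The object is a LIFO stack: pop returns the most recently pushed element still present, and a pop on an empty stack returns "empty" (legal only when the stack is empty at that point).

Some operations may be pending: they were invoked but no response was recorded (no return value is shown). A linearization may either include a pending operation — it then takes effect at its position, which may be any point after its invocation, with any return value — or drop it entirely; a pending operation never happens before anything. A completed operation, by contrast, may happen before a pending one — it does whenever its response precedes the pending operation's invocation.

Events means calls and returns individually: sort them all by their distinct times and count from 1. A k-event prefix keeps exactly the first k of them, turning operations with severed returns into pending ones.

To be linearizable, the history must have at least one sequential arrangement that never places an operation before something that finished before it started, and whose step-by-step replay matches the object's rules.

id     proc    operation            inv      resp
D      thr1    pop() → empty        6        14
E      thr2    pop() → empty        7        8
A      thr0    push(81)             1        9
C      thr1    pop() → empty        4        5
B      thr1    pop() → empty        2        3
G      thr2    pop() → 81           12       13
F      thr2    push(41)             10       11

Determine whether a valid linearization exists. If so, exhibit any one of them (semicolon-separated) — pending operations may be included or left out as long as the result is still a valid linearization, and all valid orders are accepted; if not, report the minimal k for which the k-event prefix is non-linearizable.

not linearizable — minimal violating prefix: 14 events

cut after 13 events: linearizable; cut after 14 events (D responds, time 14): not linearizable
all 18 real-time-respecting orders fail — 7 completed LIFO stack operations, no legal replay
sample order A, B, C, D, E, F, G stalls at step 2 — B pop() → empty has no legal effect
sample order A, B, C, E, D, F, G stalls at step 2 — B pop() → empty has no legal effect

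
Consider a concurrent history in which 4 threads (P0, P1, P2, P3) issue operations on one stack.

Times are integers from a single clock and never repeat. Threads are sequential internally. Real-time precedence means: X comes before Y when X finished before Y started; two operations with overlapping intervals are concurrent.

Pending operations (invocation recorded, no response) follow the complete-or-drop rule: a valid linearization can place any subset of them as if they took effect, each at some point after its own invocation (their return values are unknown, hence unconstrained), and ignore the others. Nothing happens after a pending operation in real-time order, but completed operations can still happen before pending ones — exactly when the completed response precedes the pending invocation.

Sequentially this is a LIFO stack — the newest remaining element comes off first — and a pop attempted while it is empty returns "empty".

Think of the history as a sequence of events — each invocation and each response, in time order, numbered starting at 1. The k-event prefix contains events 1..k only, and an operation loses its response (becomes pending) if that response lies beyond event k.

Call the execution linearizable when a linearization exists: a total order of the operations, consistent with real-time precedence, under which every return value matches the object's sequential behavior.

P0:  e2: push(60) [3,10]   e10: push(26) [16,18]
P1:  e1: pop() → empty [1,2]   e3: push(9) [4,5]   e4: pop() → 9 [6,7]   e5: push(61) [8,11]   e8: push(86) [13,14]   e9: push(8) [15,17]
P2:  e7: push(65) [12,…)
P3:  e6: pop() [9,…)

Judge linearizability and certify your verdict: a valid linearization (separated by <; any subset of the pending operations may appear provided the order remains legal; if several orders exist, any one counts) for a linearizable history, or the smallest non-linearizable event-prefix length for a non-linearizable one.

linearizable — witness: e1 < e2 < e3 < e4 < e5 < e6 < e7 < e8 < e9 < e10

step 1: e1 pop() → empty — stack <>
step 2: e2 push(60) — stack <60>
step 3: e3 push(9) — stack <60,9>
step 4: e4 pop() → 9 — stack <60>
step 5: e5 push(61) — stack <60,61>
step 6: e6 pop() (pending, included) — stack <60>
step 7: e7 push(65) (pending, included) — stack <60,65>
step 8: e8 push(86) — stack <60,65,86>
step 9: e9 push(8) — stack <60,65,86,8>
step 10: e10 push(26) — stack <60,65,86,8,26>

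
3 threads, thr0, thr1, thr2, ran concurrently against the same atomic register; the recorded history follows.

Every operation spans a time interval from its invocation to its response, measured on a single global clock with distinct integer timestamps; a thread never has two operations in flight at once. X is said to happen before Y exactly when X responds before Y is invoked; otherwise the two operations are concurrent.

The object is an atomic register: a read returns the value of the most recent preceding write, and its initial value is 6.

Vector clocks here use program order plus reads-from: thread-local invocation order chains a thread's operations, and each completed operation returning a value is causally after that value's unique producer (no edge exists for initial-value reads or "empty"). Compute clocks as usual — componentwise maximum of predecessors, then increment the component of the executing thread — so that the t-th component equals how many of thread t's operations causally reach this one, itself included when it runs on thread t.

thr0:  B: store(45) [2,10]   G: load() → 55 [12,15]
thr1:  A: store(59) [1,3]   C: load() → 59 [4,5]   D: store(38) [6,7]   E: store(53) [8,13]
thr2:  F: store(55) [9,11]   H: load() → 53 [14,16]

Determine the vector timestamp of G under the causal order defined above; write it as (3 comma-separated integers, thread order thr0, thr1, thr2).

(2, 0, 1)

root op F, invoked 9: fresh clock plus thr2's own tick → (0, 0, 1)
root op A, invoked 1: fresh clock plus thr1's own tick → (0, 1, 0)
root op B, invoked 2: fresh clock plus thr0's own tick → (1, 0, 0)
merge at C (invoked 4): VC(A)=(0, 1, 0), own-thread bump on thr1 → (0, 2, 0)
merge at D (invoked 6): VC(C)=(0, 2, 0), own-thread bump on thr1 → (0, 3, 0)
merge at G (invoked 12): VC(B)=(1, 0, 0), VC(F)=(0, 0, 1), own-thread bump on thr0 → (2, 0, 1)
merge at E (invoked 8): VC(D)=(0, 3, 0), own-thread bump on thr1 → (0, 4, 0)
merge at H (invoked 14): VC(E)=(0, 4, 0), VC(F)=(0, 0, 1), own-thread bump on thr2 → (0, 4, 2)
target: VC(G) = (2, 0, 1)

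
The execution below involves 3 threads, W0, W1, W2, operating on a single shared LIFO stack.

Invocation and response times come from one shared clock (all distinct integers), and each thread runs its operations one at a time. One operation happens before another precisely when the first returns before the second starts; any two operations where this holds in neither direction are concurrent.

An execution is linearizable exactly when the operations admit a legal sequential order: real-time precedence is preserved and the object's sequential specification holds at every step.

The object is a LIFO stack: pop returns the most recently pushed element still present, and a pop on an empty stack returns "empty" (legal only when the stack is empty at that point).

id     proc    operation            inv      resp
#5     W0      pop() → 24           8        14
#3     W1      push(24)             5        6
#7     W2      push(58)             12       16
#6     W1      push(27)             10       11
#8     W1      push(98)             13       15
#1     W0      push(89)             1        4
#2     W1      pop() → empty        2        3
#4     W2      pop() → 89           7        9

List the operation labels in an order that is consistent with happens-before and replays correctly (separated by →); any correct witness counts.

#2 → #1 → #3 → #5 → #4 → #6 → #7 → #8

after step 1 (#2 pop() → empty): stack <>
after step 2 (#1 push(89)): stack <89>
after step 3 (#3 push(24)): stack <89,24>
after step 4 (#5 pop() → 24): stack <89>
after step 5 (#4 pop() → 89): stack <>
after step 6 (#6 push(27)): stack <27>
after step 7 (#7 push(58)): stack <27,58>
after step 8 (#8 push(98)): stack <27,58,98>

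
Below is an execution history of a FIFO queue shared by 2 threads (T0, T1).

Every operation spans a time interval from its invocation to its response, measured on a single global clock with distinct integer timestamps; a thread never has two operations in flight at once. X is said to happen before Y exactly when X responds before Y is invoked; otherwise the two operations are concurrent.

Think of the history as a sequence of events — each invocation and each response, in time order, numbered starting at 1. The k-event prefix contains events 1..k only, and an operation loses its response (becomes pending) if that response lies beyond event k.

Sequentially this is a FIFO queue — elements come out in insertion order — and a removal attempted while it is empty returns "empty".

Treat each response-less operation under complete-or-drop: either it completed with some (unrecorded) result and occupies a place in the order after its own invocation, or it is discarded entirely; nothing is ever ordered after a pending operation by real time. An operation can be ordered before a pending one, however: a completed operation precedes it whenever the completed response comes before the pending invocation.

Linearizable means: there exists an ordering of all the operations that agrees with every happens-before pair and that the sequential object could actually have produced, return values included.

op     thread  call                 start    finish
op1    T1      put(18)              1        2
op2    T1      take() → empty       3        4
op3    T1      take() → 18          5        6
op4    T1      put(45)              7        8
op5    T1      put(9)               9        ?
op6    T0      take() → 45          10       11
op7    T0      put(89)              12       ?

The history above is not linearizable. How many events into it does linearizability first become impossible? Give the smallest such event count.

4

events 1..3 are linearizable; a witness order is op1:
1. op1 put(18), leaving queue <18>
event 4 — op2's response, time 4 — after it, nothing linearizes
sample order op1, op2 stalls at step 2 — op2 take() → empty has no legal effect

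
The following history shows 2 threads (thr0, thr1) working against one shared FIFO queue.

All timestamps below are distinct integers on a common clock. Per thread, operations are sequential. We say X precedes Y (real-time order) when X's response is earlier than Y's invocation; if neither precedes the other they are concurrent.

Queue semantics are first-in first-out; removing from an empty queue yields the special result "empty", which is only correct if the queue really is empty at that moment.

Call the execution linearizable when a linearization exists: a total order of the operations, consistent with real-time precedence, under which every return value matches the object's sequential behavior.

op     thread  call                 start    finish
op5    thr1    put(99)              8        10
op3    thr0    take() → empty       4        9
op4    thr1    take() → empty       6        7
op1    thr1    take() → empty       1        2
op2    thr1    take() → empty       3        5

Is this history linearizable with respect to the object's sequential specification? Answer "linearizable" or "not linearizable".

linearizable

one valid linearization: op1, op2, op3, op4, op5
after step 1 (op1 take() → empty): queue <>
after step 2 (op2 take() → empty): queue <>
after step 3 (op3 take() → empty): queue <>
after step 4 (op4 take() → empty): queue <>
after step 5 (op5 put(99)): queue <99>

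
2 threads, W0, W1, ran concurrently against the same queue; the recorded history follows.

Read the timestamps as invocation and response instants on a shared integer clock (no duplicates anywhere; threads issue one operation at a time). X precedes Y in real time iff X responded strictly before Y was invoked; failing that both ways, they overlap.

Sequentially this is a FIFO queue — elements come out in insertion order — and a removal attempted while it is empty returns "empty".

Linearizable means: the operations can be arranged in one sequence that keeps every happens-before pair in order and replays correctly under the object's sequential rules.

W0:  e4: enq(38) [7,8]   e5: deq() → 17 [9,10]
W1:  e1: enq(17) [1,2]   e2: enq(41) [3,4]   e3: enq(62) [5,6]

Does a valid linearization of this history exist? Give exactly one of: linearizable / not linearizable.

one valid linearization: e1, e2, e3, e4, e5
1. e1 enq(17), leaving queue <17>
2. e2 enq(41), leaving queue <17,41>
3. e3 enq(62), leaving queue <17,41,62>
4. e4 enq(38), leaving queue <17,41,62,38>
5. e5 deq() → 17, leaving queue <41,62,38>

linearizable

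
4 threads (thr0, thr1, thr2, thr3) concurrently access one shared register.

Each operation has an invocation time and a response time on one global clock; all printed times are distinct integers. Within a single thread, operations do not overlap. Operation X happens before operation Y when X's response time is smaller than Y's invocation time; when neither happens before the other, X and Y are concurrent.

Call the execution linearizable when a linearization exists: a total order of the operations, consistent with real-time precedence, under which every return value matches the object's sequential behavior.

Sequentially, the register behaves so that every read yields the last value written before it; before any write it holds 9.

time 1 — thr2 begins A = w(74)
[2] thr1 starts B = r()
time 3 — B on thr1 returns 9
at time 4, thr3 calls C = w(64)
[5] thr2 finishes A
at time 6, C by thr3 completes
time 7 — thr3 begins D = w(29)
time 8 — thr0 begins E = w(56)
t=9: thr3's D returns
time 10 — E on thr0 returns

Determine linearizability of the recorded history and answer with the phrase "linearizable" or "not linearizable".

a witness: B, A, C, D, E
after step 1 (B r() → 9): value 9
after step 2 (A w(74)): value 74
after step 3 (C w(64)): value 64
after step 4 (D w(29)): value 29
after step 5 (E w(56)): value 56

linearizable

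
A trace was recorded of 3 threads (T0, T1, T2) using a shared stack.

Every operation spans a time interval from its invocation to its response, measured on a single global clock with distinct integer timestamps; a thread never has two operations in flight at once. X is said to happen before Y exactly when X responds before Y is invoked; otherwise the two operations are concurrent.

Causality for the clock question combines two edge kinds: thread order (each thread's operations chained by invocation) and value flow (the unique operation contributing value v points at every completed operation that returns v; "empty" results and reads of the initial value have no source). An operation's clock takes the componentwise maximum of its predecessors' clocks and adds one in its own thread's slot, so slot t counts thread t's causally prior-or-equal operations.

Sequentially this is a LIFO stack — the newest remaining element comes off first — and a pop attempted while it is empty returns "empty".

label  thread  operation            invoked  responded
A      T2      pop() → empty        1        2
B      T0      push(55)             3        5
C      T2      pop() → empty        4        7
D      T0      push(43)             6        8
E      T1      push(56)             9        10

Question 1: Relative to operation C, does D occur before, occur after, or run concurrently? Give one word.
Answer: concurrent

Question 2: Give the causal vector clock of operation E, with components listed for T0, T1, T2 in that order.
Answer: (0, 1, 0)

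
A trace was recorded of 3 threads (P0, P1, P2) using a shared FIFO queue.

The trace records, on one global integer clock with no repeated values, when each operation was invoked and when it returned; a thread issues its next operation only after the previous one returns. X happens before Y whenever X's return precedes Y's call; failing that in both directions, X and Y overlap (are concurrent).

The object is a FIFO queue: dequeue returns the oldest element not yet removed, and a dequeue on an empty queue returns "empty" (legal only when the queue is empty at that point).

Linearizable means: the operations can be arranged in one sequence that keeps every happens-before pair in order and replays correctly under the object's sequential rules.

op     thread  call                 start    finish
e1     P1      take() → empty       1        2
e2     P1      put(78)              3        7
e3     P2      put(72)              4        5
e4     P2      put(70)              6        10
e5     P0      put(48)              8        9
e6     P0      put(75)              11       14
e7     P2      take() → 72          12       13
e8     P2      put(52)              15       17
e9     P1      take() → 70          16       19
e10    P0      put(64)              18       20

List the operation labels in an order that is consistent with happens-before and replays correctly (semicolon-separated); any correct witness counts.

1. e1 take() → empty, leaving queue <>
2. e3 put(72), leaving queue <72>
3. e4 put(70), leaving queue <72,70>
4. e2 put(78), leaving queue <72,70,78>
5. e5 put(48), leaving queue <72,70,78,48>
6. e6 put(75), leaving queue <72,70,78,48,75>
7. e7 take() → 72, leaving queue <70,78,48,75>
8. e8 put(52), leaving queue <70,78,48,75,52>
9. e9 take() → 70, leaving queue <78,48,75,52>
10. e10 put(64), leaving queue <78,48,75,52,64>

e1; e3; e4; e2; e5; e6; e7; e8; e9; e10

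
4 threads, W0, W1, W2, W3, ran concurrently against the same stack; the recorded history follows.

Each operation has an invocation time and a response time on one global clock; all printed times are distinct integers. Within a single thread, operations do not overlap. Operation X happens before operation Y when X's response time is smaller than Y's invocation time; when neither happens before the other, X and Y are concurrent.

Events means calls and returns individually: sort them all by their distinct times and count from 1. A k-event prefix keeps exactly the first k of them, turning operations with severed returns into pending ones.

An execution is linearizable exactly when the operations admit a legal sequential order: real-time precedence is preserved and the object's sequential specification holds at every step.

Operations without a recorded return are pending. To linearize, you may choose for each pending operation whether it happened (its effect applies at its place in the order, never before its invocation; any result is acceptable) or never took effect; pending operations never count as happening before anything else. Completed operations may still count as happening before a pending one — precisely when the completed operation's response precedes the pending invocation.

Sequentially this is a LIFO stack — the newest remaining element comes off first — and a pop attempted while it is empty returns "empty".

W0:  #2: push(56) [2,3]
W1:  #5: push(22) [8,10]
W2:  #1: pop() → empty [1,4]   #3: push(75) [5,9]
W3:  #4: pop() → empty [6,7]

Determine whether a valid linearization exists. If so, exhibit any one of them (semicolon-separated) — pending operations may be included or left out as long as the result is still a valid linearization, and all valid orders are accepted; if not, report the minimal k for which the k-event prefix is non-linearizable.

not linearizable — minimal violating prefix: 7 events

cut after 6 events: linearizable; cut after 7 events (#4 responds, time 7): not linearizable
all 2 real-time-respecting orders fail — 3 completed stack operations, no legal replay
include/drop combinations of the 1 pending operation (#3) were all tried; none helps
take #1, #2, #4 (pending dropped): step 3 already fails, because #4 pop() → empty cannot occur there
take #2, #1, #4 (pending dropped): step 2 already fails, because #1 pop() → empty cannot occur there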